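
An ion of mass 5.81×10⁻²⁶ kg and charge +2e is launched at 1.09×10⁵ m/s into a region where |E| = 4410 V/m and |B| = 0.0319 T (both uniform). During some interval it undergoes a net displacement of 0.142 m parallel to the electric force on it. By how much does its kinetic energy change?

ΔKE ≈ 2.01×10⁻¹⁶ J

The magnetic force is always ⟂ v and does no work; only the electric force changes KE.
ΔKE = F_E · d = |q|E d = (3.204×10⁻¹⁹)(4410)(0.142) ≈ 2.01×10⁻¹⁶ J.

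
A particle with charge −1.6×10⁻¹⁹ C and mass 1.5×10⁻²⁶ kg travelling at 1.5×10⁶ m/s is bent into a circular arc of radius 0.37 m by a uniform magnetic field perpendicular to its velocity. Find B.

From |q|vB = mv²/r, B = mv/(|q|r).
B = (1.5×10⁻²⁶)(1.5×10⁶)/((1.6×10⁻¹⁹)(0.37)) ≈ 0.38 T.

B ≈ 0.38 T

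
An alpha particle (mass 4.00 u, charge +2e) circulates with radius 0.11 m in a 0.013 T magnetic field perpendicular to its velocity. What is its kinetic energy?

v = |q|Br/m, then KE = ½mv² = (qBr)²/(2m).
v = (3.204×10⁻¹⁹)(0.013)(0.11)/6.644×10⁻²⁷ ≈ 6.896×10⁴ m/s.
KE = ½(6.644×10⁻²⁷)(6.896×10⁴)² ≈ 1.6×10⁻¹⁷ J = 99 eV.

KE ≈ 99 eV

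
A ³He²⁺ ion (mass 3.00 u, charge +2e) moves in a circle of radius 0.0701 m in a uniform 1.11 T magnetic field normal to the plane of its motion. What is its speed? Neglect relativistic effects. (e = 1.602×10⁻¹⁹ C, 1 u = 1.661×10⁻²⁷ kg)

From |q|vB = mv²/r, v = |q|Br/m.
v = (3.204×10⁻¹⁹)(1.11)(0.0701)/4.983×10⁻²⁷ ≈ 5.00×10⁶ m/s.

v ≈ 5.00×10⁶ m/s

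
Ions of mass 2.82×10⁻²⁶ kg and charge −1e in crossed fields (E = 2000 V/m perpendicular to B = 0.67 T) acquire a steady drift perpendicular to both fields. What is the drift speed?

v_d ≈ 3000 m/s

The E×B drift speed is v_d = E/B.
v_d = 2000/0.67 = 3000 m/s.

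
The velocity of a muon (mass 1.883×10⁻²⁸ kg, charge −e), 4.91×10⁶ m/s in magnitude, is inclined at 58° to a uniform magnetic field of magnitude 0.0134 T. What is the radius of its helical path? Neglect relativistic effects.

r ≈ 0.365 m

v⊥ = v sinθ = 4.91×10⁶·sin58° ≈ 4.164×10⁶ m/s.
r = m v⊥/(|q|B) = (1.883×10⁻²⁸)(4.164×10⁶)/((1.602×10⁻¹⁹)(0.0134)) ≈ 0.365 m.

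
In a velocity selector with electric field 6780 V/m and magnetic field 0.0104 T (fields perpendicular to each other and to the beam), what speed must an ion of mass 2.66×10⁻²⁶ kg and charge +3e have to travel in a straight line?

v = 6.52×10⁵ m/s

Straight-line motion ⇒ electric and magnetic forces cancel, so E = vB.
v = E/B = 6780/0.0104 = 6.52×10⁵ m/s.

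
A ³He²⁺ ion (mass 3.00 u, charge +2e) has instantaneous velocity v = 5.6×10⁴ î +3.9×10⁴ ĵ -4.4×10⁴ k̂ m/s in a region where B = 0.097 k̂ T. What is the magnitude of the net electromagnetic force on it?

v×B = (3780, -5430, 0) N/C.
F = q v×B = (3.204×10⁻¹⁹ C)·(3780, -5430, 0) = (1.21×10⁻¹⁵, -1.74×10⁻¹⁵, 0) N.
|F| = 2.12×10⁻¹⁵ N.

|F| ≈ 2.12×10⁻¹⁵ N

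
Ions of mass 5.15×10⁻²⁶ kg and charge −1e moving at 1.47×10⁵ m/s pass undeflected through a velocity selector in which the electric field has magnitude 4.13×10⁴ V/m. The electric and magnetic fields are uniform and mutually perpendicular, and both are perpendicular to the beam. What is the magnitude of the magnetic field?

Balance of forces in the selector: qE = qvB ⇒ B = E/v.
B = 4.13×10⁴/1.47×10⁵ = 0.281 T.

B = 0.281 T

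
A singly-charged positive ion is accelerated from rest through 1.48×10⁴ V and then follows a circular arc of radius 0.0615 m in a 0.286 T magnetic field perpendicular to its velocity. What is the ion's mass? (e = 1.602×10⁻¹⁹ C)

m ≈ 1.67×10⁻²⁷ kg

Combine |q|V = ½mv² and r = mv/(|q|B): eliminate v to get m = qB²r²/(2V).
m = (1.602×10⁻¹⁹)(0.286)²(0.0615)²/(2·1.48×10⁴) ≈ 1.67×10⁻²⁷ kg.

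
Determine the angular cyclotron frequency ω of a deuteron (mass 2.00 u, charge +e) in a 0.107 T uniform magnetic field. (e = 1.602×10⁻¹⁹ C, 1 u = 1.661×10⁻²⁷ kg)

ω ≈ 5.16×10⁶ rad/s

ω = |q|B/m.
ω = (1.602×10⁻¹⁹)(0.107)/3.322×10⁻²⁷ ≈ 5.16×10⁶ rad/s.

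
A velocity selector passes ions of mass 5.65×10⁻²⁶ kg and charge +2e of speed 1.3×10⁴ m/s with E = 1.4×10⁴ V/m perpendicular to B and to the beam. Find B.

Balance of forces in the selector: qE = qvB ⇒ B = E/v.
B = 1.4×10⁴/1.3×10⁴ = 1.1 T.

B = 1.1 T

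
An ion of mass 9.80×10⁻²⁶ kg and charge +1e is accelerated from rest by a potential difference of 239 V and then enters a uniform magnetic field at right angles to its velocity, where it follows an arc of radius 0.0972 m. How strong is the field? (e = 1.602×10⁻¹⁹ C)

B ≈ 0.176 T

v = √(2|q|V/m) = √(2·1.602×10⁻¹⁹·239/9.80×10⁻²⁶) ≈ 2.795×10⁴ m/s.
B = mv/(|q|r) = (9.80×10⁻²⁶)(2.795×10⁴)/((1.602×10⁻¹⁹)(0.0972)) ≈ 0.176 T.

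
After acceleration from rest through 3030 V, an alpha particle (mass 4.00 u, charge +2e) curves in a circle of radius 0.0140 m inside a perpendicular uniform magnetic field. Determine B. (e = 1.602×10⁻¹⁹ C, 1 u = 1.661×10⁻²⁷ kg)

v = √(2|q|V/m) = √(2·3.204×10⁻¹⁹·3030/6.644×10⁻²⁷) ≈ 5.406×10⁵ m/s.
B = mv/(|q|r) = (6.644×10⁻²⁷)(5.406×10⁵)/((3.204×10⁻¹⁹)(0.0140)) ≈ 0.801 T.

B ≈ 0.801 T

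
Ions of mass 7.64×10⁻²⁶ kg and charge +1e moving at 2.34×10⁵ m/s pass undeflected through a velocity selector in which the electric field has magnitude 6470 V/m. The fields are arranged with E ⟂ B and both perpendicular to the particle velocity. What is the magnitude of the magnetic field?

B = 0.0276 T

Balance of forces in the selector: qE = qvB ⇒ B = E/v.
B = 6470/2.34×10⁵ = 0.0276 T.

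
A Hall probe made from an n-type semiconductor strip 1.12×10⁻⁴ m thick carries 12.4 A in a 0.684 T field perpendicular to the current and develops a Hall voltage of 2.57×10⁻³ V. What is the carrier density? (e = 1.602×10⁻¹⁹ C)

From V_H = IB/(n e t), n = IB/(V_H e t).
n = (12.4)(0.684)/((2.57×10⁻³)(1.602×10⁻¹⁹)(1.12×10⁻⁴)) ≈ 1.84×10²⁶ m⁻³.

n ≈ 1.84×10²⁶ m⁻³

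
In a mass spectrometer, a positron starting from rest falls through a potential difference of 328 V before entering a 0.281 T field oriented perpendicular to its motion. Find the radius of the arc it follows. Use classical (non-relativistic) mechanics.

r ≈ 2.17×10⁻⁴ m

Acceleration: |q|V = ½mv² ⇒ v = √(2|q|V/m) = √(2·1.602×10⁻¹⁹·328/9.109×10⁻³¹) ≈ 1.074×10⁷ m/s.
In the field: r = mv/(|q|B) = (9.109×10⁻³¹)(1.074×10⁷)/((1.602×10⁻¹⁹)(0.281)) ≈ 2.17×10⁻⁴ m.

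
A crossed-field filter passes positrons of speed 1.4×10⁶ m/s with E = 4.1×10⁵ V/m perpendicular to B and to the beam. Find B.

Balance of forces in the selector: qE = qvB ⇒ B = E/v.
B = 4.1×10⁵/1.4×10⁶ = 0.29 T.

B = 0.29 T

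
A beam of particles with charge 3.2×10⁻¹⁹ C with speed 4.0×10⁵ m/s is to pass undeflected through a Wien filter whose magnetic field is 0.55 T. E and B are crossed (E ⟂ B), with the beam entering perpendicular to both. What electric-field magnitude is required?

E = 2.2×10⁵ V/m

For straight-line motion qE = qvB, so E = vB.
E = 4.0×10⁵ × 0.55 = 2.2×10⁵ V/m.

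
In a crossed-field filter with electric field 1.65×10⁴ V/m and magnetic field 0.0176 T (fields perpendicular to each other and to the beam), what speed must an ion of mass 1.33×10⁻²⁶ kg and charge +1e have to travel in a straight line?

Straight-line motion ⇒ electric and magnetic forces cancel, so E = vB.
v = E/B = 1.65×10⁴/0.0176 = 9.38×10⁵ m/s.

v = 9.38×10⁵ m/s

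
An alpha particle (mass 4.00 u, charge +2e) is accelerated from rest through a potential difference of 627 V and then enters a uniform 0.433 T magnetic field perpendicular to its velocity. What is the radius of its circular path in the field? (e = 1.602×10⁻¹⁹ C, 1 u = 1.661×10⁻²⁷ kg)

Acceleration: |q|V = ½mv² ⇒ v = √(2|q|V/m) = √(2·3.204×10⁻¹⁹·627/6.644×10⁻²⁷) ≈ 2.459×10⁵ m/s.
In the field: r = mv/(|q|B) = (6.644×10⁻²⁷)(2.459×10⁵)/((3.204×10⁻¹⁹)(0.433)) ≈ 0.0118 m.

r ≈ 0.0118 m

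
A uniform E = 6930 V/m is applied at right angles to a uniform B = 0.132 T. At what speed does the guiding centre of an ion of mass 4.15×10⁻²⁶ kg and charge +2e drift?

v_d ≈ 5.25×10⁴ m/s

The E×B drift speed is v_d = E/B.
v_d = 6930/0.132 = 5.25×10⁴ m/s.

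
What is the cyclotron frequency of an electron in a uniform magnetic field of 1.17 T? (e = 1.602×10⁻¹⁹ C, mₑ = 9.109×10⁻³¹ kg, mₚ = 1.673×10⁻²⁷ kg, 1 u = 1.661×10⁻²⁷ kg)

f = |q|B/(2πm).
f = (1.602×10⁻¹⁹)(1.17)/(2π·9.109×10⁻³¹) ≈ 3.27×10¹⁰ Hz.

f ≈ 3.27×10¹⁰ Hz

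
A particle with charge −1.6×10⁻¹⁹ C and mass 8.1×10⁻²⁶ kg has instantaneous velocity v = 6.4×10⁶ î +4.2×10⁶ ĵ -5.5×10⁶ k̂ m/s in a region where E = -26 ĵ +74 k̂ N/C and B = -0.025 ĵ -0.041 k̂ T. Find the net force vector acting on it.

v×B = (-3.10×10⁵, 2.62×10⁵, -1.60×10⁵) N/C.
E + v×B = (-3.10×10⁵, 2.62×10⁵, -1.60×10⁵) N/C.
F = q(E + v×B) = (−1.6×10⁻¹⁹ C)·(-3.10×10⁵, 2.62×10⁵, -1.60×10⁵) = (4.96×10⁻¹⁴, -4.20×10⁻¹⁴, 2.56×10⁻¹⁴) N.

F ≈ (4.96×10⁻¹⁴, -4.20×10⁻¹⁴, 2.56×10⁻¹⁴) N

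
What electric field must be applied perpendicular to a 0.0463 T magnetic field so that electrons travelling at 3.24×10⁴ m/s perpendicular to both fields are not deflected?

E = 1500 V/m

For straight-line motion qE = qvB, so E = vB.
E = 3.24×10⁴ × 0.0463 = 1500 V/m.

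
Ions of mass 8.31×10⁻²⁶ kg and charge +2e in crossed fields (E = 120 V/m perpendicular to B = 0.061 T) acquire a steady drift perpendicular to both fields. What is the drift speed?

The E×B drift speed is v_d = E/B.
v_d = 120/0.061 = 2000 m/s.

v_d ≈ 2000 m/s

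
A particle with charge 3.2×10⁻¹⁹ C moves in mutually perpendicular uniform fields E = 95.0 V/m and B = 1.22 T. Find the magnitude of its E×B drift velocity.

v_d ≈ 77.9 m/s

The E×B drift speed is v_d = E/B.
v_d = 95.0/1.22 = 77.9 m/s.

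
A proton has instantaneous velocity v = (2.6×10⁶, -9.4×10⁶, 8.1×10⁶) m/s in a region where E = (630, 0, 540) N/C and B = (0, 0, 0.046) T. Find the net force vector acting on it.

v×B = (-4.32×10⁵, -1.20×10⁵, 0) N/C.
E + v×B = (-4.32×10⁵, -1.20×10⁵, 540) N/C.
F = q(E + v×B) = (1.602×10⁻¹⁹ C)·(-4.32×10⁵, -1.20×10⁵, 540) = (-6.92×10⁻¹⁴, -1.92×10⁻¹⁴, 8.65×10⁻¹⁷) N.

F ≈ (-6.92×10⁻¹⁴, -1.92×10⁻¹⁴, 8.65×10⁻¹⁷) N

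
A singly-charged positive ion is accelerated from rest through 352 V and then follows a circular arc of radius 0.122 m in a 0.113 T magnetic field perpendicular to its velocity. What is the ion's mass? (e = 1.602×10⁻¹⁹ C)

m ≈ 4.32×10⁻²⁶ kg

Combine |q|V = ½mv² and r = mv/(|q|B): eliminate v to get m = qB²r²/(2V).
m = (1.602×10⁻¹⁹)(0.113)²(0.122)²/(2·352) ≈ 4.32×10⁻²⁶ kg.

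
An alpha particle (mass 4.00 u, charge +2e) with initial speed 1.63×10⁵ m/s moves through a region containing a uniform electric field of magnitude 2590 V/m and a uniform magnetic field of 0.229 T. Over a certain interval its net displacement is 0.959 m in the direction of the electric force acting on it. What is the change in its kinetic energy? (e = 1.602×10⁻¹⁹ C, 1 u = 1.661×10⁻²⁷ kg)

The magnetic force is always ⟂ v and does no work; only the electric force changes KE.
ΔKE = F_E · d = |q|E d = (3.204×10⁻¹⁹)(2590)(0.959) ≈ 7.96×10⁻¹⁶ J.

ΔKE ≈ 7.96×10⁻¹⁶ J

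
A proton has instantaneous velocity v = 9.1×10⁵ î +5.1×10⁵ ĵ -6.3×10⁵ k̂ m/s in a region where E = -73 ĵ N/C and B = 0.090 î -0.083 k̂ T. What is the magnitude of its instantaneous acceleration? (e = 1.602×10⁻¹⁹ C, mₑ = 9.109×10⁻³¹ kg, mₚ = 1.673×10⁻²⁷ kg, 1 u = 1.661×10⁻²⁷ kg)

|a| ≈ 6.24×10¹² m/s²

v×B = (-4.23×10⁴, 1.88×10⁴, -4.59×10⁴) N/C.
E + v×B = (-4.23×10⁴, 1.88×10⁴, -4.59×10⁴) N/C.
F = q(E + v×B) = (1.602×10⁻¹⁹ C)·(-4.23×10⁴, 1.88×10⁴, -4.59×10⁴) = (-6.78×10⁻¹⁵, 3.00×10⁻¹⁵, -7.35×10⁻¹⁵) N.
|a| = |F|/m = 1.044×10⁻¹⁴/1.673×10⁻²⁷ ≈ 6.24×10¹² m/s².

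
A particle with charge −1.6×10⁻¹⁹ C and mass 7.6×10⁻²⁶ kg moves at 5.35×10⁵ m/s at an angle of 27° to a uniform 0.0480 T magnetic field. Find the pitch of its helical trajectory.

v∥ = v cosθ = 5.35×10⁵·cos27° ≈ 4.767×10⁵ m/s.
T = 2πm/(|q|B) = 2π(7.6×10⁻²⁶)/((1.6×10⁻¹⁹)(0.0480)) ≈ 6.218×10⁻⁵ s.
pitch = v∥ T = (4.767×10⁵)(6.218×10⁻⁵) ≈ 29.6 m.

p ≈ 29.6 m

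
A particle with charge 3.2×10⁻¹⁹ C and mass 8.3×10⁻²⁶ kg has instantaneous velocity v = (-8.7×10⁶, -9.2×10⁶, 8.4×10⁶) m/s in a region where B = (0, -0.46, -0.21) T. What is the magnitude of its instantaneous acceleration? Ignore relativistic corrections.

v×B = (5.80×10⁶, -1.83×10⁶, 4.00×10⁶) N/C.
F = q v×B = (3.2×10⁻¹⁹ C)·(5.80×10⁶, -1.83×10⁶, 4.00×10⁶) = (1.85×10⁻¹², -5.85×10⁻¹³, 1.28×10⁻¹²) N.
|a| = |F|/m = 2.328×10⁻¹²/8.3×10⁻²⁶ ≈ 2.81×10¹³ m/s².

|a| ≈ 2.81×10¹³ m/s²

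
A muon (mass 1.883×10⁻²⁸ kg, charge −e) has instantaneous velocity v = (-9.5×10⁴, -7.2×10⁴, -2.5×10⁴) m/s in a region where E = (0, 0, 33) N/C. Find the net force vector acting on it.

F ≈ (0, 0, -5.29×10⁻¹⁸) N

Only an electric field acts, so F = qE = (−1.602×10⁻¹⁹ C)·(0, 0, 33.0) = (0, 0, -5.29×10⁻¹⁸) N.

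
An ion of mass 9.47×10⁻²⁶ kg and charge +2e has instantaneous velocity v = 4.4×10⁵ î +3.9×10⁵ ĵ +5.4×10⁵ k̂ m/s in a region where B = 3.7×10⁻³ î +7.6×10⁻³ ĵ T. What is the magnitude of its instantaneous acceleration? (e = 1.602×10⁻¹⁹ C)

|a| ≈ 1.67×10¹⁰ m/s²

v×B = (-4100, 2000, 1900) N/C.
F = q v×B = (3.204×10⁻¹⁹ C)·(-4100, 2000, 1900) = (-1.31×10⁻¹⁵, 6.40×10⁻¹⁶, 6.09×10⁻¹⁶) N.
|a| = |F|/m = 1.584×10⁻¹⁵/9.47×10⁻²⁶ ≈ 1.67×10¹⁰ m/s².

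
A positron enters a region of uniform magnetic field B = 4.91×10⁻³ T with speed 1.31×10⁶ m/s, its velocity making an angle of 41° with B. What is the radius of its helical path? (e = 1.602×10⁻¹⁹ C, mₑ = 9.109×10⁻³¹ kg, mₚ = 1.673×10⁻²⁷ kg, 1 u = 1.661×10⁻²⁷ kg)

v⊥ = v sinθ = 1.31×10⁶·sin41° ≈ 8.594×10⁵ m/s.
r = m v⊥/(|q|B) = (9.109×10⁻³¹)(8.594×10⁵)/((1.602×10⁻¹⁹)(4.91×10⁻³)) ≈ 9.95×10⁻⁴ m.

r ≈ 9.95×10⁻⁴ m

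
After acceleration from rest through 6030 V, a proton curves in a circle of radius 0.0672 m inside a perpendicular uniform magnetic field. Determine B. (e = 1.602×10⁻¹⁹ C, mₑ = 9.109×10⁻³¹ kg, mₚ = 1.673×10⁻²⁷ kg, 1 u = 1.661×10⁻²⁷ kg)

B ≈ 0.167 T

v = √(2|q|V/m) = √(2·1.602×10⁻¹⁹·6030/1.673×10⁻²⁷) ≈ 1.075×10⁶ m/s.
B = mv/(|q|r) = (1.673×10⁻²⁷)(1.075×10⁶)/((1.602×10⁻¹⁹)(0.0672)) ≈ 0.167 T.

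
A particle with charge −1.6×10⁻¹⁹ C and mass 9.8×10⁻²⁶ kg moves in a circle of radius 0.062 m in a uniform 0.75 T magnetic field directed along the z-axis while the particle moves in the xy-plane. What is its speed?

From |q|vB = mv²/r, v = |q|Br/m.
v = (1.6×10⁻¹⁹)(0.75)(0.062)/9.8×10⁻²⁶ ≈ 7.6×10⁴ m/s.

v ≈ 7.6×10⁴ m/s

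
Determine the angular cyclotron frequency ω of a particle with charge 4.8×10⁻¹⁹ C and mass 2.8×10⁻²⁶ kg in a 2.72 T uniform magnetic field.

ω = |q|B/m.
ω = (4.8×10⁻¹⁹)(2.72)/2.8×10⁻²⁶ ≈ 4.66×10⁷ rad/s.

ω ≈ 4.66×10⁷ rad/s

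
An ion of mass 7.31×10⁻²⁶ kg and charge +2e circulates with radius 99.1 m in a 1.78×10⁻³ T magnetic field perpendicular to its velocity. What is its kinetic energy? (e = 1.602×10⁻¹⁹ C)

KE ≈ 2.18×10⁻¹⁴ J

v = |q|Br/m, then KE = ½mv² = (qBr)²/(2m).
v = (3.204×10⁻¹⁹)(1.78×10⁻³)(99.1)/7.31×10⁻²⁶ ≈ 7.732×10⁵ m/s.
KE = ½(7.31×10⁻²⁶)(7.732×10⁵)² ≈ 2.18×10⁻¹⁴ J.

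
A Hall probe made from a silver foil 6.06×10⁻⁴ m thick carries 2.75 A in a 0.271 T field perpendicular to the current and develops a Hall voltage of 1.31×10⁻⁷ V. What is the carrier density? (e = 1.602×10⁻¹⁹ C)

From V_H = IB/(n e t), n = IB/(V_H e t).
n = (2.75)(0.271)/((1.31×10⁻⁷)(1.602×10⁻¹⁹)(6.06×10⁻⁴)) ≈ 5.86×10²⁸ m⁻³.

n ≈ 5.86×10²⁸ m⁻³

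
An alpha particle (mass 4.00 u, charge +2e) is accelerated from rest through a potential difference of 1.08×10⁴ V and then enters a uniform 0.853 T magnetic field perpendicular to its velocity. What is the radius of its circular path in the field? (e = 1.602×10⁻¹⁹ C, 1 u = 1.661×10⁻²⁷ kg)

Acceleration: |q|V = ½mv² ⇒ v = √(2|q|V/m) = √(2·3.204×10⁻¹⁹·1.08×10⁴/6.644×10⁻²⁷) ≈ 1.021×10⁶ m/s.
In the field: r = mv/(|q|B) = (6.644×10⁻²⁷)(1.021×10⁶)/((3.204×10⁻¹⁹)(0.853)) ≈ 0.0248 m.

r ≈ 0.0248 m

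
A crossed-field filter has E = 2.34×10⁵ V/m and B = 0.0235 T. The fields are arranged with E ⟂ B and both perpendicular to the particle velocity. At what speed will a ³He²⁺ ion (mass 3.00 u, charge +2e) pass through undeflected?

v = 9.96×10⁶ m/s

Straight-line motion ⇒ electric and magnetic forces cancel, so E = vB.
v = E/B = 2.34×10⁵/0.0235 = 9.96×10⁶ m/s.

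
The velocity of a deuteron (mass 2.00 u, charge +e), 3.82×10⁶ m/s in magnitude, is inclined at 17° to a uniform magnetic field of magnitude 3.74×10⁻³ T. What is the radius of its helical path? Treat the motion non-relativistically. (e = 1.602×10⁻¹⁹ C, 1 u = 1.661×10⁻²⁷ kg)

r ≈ 6.19 m

v⊥ = v sinθ = 3.82×10⁶·sin17° ≈ 1.117×10⁶ m/s.
r = m v⊥/(|q|B) = (3.322×10⁻²⁷)(1.117×10⁶)/((1.602×10⁻¹⁹)(3.74×10⁻³)) ≈ 6.19 m.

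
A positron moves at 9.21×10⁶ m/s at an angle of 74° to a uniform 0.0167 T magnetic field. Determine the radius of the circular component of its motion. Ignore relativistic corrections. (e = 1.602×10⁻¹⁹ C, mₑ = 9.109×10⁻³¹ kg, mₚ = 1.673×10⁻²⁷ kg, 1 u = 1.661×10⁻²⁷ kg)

r ≈ 3.01×10⁻³ m

v⊥ = v sinθ = 9.21×10⁶·sin74° ≈ 8.853×10⁶ m/s.
r = m v⊥/(|q|B) = (9.109×10⁻³¹)(8.853×10⁶)/((1.602×10⁻¹⁹)(0.0167)) ≈ 3.01×10⁻³ m.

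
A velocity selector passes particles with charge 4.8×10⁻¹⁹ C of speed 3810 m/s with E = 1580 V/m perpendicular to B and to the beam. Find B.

B = 0.415 T

Balance of forces in the selector: qE = qvB ⇒ B = E/v.
B = 1580/3810 = 0.415 T.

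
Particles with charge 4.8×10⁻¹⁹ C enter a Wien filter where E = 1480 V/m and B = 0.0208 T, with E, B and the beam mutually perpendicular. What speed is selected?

Zero net Lorentz force requires |qE| = |q v×B|, i.e. E = vB.
v = E/B = 1480/0.0208 = 7.12×10⁴ m/s.
The result is independent of the particle's charge and mass.

v = 7.12×10⁴ m/s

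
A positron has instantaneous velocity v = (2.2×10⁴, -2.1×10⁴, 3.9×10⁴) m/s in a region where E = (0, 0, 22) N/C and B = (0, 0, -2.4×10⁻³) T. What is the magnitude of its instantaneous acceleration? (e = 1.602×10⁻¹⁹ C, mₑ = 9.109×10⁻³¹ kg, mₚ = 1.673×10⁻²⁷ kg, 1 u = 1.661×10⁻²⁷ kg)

v×B = (50.4, 52.8, 0) N/C.
E + v×B = (50.4, 52.8, 22.0) N/C.
F = q(E + v×B) = (1.602×10⁻¹⁹ C)·(50.4, 52.8, 22.0) = (8.07×10⁻¹⁸, 8.46×10⁻¹⁸, 3.52×10⁻¹⁸) N.
|a| = |F|/m = 1.221×10⁻¹⁷/9.109×10⁻³¹ ≈ 1.34×10¹³ m/s².

|a| ≈ 1.34×10¹³ m/s²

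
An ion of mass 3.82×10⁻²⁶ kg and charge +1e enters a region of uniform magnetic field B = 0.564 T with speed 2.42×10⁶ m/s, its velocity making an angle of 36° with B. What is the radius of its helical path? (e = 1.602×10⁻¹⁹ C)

v⊥ = v sinθ = 2.42×10⁶·sin36° ≈ 1.422×10⁶ m/s.
r = m v⊥/(|q|B) = (3.82×10⁻²⁶)(1.422×10⁶)/((1.602×10⁻¹⁹)(0.564)) ≈ 0.601 m.

r ≈ 0.601 m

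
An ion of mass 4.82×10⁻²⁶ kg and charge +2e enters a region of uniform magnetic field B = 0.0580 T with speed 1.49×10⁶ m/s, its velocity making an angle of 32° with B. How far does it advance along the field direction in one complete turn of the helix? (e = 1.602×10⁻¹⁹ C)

p ≈ 20.6 m

v∥ = v cosθ = 1.49×10⁶·cos32° ≈ 1.264×10⁶ m/s.
T = 2πm/(|q|B) = 2π(4.82×10⁻²⁶)/((3.204×10⁻¹⁹)(0.0580)) ≈ 1.630×10⁻⁵ s.
pitch = v∥ T = (1.264×10⁶)(1.630×10⁻⁵) ≈ 20.6 m.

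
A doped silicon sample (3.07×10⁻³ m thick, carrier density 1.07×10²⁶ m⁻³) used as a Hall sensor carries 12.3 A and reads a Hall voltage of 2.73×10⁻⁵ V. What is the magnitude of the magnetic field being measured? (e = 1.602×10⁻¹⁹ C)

B ≈ 0.117 T

From V_H = IB/(n e t), B = V_H n e t / I.
B = (2.73×10⁻⁵)(1.07×10²⁶)(1.602×10⁻¹⁹)(3.07×10⁻³)/12.3 ≈ 0.117 T.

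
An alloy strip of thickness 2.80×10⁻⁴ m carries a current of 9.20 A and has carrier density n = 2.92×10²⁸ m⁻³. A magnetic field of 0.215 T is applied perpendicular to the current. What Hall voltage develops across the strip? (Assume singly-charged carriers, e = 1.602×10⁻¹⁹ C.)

V_H ≈ 1.51×10⁻⁶ V

V_H = IB/(n e t).
V_H = (9.20)(0.215)/((2.92×10²⁸)(1.602×10⁻¹⁹)(2.80×10⁻⁴)) ≈ 1.51×10⁻⁶ V.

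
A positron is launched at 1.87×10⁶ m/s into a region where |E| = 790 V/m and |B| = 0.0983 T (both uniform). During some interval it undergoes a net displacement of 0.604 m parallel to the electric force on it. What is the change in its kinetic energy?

ΔKE ≈ 7.64×10⁻¹⁷ J

The magnetic force is always ⟂ v and does no work; only the electric force changes KE.
ΔKE = F_E · d = |q|E d = (1.602×10⁻¹⁹)(790)(0.604) ≈ 7.64×10⁻¹⁷ J.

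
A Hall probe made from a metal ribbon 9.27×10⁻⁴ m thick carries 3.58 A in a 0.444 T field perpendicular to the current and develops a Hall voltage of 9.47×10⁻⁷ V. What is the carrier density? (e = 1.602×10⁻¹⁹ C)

n ≈ 1.13×10²⁸ m⁻³

From V_H = IB/(n e t), n = IB/(V_H e t).
n = (3.58)(0.444)/((9.47×10⁻⁷)(1.602×10⁻¹⁹)(9.27×10⁻⁴)) ≈ 1.13×10²⁸ m⁻³.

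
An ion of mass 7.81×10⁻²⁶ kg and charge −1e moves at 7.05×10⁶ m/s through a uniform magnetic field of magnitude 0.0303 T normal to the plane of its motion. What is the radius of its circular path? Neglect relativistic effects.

r ≈ 113 m

The magnetic force provides the centripetal force: |q|vB = mv²/r.
r = mv/(|q|B) = (7.81×10⁻²⁶)(7.05×10⁶)/((1.602×10⁻¹⁹)(0.0303)) ≈ 113 m.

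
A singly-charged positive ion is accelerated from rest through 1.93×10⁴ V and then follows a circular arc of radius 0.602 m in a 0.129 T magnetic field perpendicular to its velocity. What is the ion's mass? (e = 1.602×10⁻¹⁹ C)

Combine |q|V = ½mv² and r = mv/(|q|B): eliminate v to get m = qB²r²/(2V).
m = (1.602×10⁻¹⁹)(0.129)²(0.602)²/(2·1.93×10⁴) ≈ 2.50×10⁻²⁶ kg.

m ≈ 2.50×10⁻²⁶ kg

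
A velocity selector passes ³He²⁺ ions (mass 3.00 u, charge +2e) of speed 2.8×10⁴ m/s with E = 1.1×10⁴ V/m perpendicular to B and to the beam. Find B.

Balance of forces in the selector: qE = qvB ⇒ B = E/v.
B = 1.1×10⁴/2.8×10⁴ = 0.39 T.

B = 0.39 T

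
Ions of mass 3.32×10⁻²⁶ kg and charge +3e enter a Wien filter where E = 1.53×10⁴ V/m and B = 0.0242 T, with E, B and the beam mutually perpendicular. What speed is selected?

Zero net Lorentz force requires |qE| = |q v×B|, i.e. E = vB.
v = E/B = 1.53×10⁴/0.0242 = 6.32×10⁵ m/s.

v = 6.32×10⁵ m/s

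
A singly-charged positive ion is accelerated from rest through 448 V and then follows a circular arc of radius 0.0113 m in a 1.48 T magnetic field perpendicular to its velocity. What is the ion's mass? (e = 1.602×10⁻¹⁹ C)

m ≈ 5.00×10⁻²⁶ kg

Combine |q|V = ½mv² and r = mv/(|q|B): eliminate v to get m = qB²r²/(2V).
m = (1.602×10⁻¹⁹)(1.48)²(0.0113)²/(2·448) ≈ 5.00×10⁻²⁶ kg.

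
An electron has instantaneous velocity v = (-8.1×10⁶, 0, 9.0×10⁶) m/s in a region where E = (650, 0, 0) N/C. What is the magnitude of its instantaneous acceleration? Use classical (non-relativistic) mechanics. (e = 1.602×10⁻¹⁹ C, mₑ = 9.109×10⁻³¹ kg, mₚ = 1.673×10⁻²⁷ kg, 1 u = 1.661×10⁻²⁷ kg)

Only an electric field acts, so F = qE = (−1.602×10⁻¹⁹ C)·(650, 0, 0) = (-1.04×10⁻¹⁶, 0, 0) N.
|a| = |F|/m = 1.041×10⁻¹⁶/9.109×10⁻³¹ ≈ 1.14×10¹⁴ m/s².

|a| ≈ 1.14×10¹⁴ m/s²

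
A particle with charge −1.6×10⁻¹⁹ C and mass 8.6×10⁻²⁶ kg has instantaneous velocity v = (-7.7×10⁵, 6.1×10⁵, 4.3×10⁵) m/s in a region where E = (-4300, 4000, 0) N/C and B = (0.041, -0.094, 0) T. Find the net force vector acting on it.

F ≈ (-5.78×10⁻¹⁵, -3.46×10⁻¹⁵, -7.58×10⁻¹⁵) N

v×B = (4.04×10⁴, 1.76×10⁴, 4.74×10⁴) N/C.
E + v×B = (3.61×10⁴, 2.16×10⁴, 4.74×10⁴) N/C.
F = q(E + v×B) = (−1.6×10⁻¹⁹ C)·(3.61×10⁴, 2.16×10⁴, 4.74×10⁴) = (-5.78×10⁻¹⁵, -3.46×10⁻¹⁵, -7.58×10⁻¹⁵) N.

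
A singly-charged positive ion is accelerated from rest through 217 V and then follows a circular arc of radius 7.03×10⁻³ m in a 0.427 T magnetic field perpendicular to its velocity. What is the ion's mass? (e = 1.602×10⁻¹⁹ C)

m ≈ 3.33×10⁻²⁷ kg

Combine |q|V = ½mv² and r = mv/(|q|B): eliminate v to get m = qB²r²/(2V).
m = (1.602×10⁻¹⁹)(0.427)²(7.03×10⁻³)²/(2·217) ≈ 3.33×10⁻²⁷ kg.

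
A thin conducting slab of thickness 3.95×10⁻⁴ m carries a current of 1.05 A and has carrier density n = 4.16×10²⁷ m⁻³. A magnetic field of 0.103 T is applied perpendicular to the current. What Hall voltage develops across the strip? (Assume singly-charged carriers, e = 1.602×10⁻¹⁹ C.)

V_H ≈ 4.11×10⁻⁷ V

V_H = IB/(n e t).
V_H = (1.05)(0.103)/((4.16×10²⁷)(1.602×10⁻¹⁹)(3.95×10⁻⁴)) ≈ 4.11×10⁻⁷ V.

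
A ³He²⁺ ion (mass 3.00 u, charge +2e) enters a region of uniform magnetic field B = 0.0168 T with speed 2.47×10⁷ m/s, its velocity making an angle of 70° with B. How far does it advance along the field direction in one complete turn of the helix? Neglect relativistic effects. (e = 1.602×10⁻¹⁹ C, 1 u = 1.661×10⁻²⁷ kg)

v∥ = v cosθ = 2.47×10⁷·cos70° ≈ 8.448×10⁶ m/s.
T = 2πm/(|q|B) = 2π(4.983×10⁻²⁷)/((3.204×10⁻¹⁹)(0.0168)) ≈ 5.817×10⁻⁶ s.
pitch = v∥ T = (8.448×10⁶)(5.817×10⁻⁶) ≈ 49.1 m.

p ≈ 49.1 m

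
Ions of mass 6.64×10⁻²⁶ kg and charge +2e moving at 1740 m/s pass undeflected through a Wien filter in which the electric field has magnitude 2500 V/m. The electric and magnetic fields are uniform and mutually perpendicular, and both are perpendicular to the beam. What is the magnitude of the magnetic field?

Balance of forces in the selector: qE = qvB ⇒ B = E/v.
B = 2500/1740 = 1.44 T.

B = 1.44 T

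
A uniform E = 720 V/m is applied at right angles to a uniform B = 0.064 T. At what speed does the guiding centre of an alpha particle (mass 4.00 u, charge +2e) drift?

In crossed fields the guiding centre drifts at v_d = |E×B|/B² = E/B, independent of charge and mass.
v_d = 720/0.064 = 1.1×10⁴ m/s.

v_d ≈ 1.1×10⁴ m/s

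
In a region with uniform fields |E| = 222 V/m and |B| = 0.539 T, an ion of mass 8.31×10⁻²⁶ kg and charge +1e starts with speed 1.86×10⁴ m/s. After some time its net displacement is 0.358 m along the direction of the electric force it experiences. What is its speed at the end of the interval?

B does no work; ΔKE = |q|E d.
½mv_f² = ½mv₀² + |q|Ed = ½(8.31×10⁻²⁶)(1.86×10⁴)² + (1.602×10⁻¹⁹)(222)(0.358) ≈ 1.437×10⁻¹⁷ J + 1.273×10⁻¹⁷ J ≈ 2.711×10⁻¹⁷ J.
v_f = √(2·2.711×10⁻¹⁷/8.31×10⁻²⁶) ≈ 2.55×10⁴ m/s.

v_f ≈ 2.55×10⁴ m/s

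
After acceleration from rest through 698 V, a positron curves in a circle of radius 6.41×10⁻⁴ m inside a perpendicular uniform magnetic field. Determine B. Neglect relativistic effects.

B ≈ 0.139 T

v = √(2|q|V/m) = √(2·1.602×10⁻¹⁹·698/9.109×10⁻³¹) ≈ 1.567×10⁷ m/s.
B = mv/(|q|r) = (9.109×10⁻³¹)(1.567×10⁷)/((1.602×10⁻¹⁹)(6.41×10⁻⁴)) ≈ 0.139 T.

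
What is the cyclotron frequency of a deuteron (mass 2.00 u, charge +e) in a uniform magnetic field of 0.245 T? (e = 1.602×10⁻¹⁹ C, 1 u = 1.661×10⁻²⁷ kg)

f ≈ 1.88×10⁶ Hz

f = |q|B/(2πm).
f = (1.602×10⁻¹⁹)(0.245)/(2π·3.322×10⁻²⁷) ≈ 1.88×10⁶ Hz.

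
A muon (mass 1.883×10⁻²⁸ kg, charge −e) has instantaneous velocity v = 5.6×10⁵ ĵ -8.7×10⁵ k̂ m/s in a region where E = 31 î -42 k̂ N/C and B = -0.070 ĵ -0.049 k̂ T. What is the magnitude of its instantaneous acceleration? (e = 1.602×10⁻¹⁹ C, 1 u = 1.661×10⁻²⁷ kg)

v×B = (-8.83×10⁴, 0, 0) N/C.
E + v×B = (-8.83×10⁴, 0, -42.0) N/C.
F = q(E + v×B) = (−1.602×10⁻¹⁹ C)·(-8.83×10⁴, 0, -42.0) = (1.41×10⁻¹⁴, 0, 6.73×10⁻¹⁸) N.
|a| = |F|/m = 1.415×10⁻¹⁴/1.883×10⁻²⁸ ≈ 7.51×10¹³ m/s².

|a| ≈ 7.51×10¹³ m/s²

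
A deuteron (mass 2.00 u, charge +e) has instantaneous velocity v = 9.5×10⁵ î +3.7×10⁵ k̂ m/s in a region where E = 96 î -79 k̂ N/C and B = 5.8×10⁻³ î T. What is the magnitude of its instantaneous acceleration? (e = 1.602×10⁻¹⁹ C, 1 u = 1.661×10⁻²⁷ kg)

|a| ≈ 1.04×10¹¹ m/s²

v×B = (0, 2150, 0) N/C.
E + v×B = (96.0, 2150, -79.0) N/C.
F = q(E + v×B) = (1.602×10⁻¹⁹ C)·(96.0, 2150, -79.0) = (1.54×10⁻¹⁷, 3.44×10⁻¹⁶, -1.27×10⁻¹⁷) N.
|a| = |F|/m = 3.444×10⁻¹⁶/3.322×10⁻²⁷ ≈ 1.04×10¹¹ m/s².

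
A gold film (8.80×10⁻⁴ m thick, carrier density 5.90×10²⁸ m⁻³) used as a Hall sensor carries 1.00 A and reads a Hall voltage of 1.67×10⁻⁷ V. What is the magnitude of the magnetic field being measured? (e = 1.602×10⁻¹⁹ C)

B ≈ 1.39 T

From V_H = IB/(n e t), B = V_H n e t / I.
B = (1.67×10⁻⁷)(5.90×10²⁸)(1.602×10⁻¹⁹)(8.80×10⁻⁴)/1.00 ≈ 1.39 T.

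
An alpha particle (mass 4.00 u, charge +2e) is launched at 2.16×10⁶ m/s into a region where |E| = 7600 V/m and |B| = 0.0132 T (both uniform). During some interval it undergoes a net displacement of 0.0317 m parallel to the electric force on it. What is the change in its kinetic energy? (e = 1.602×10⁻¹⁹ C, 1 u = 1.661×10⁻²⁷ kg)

ΔKE ≈ 7.72×10⁻¹⁷ J

The magnetic force is always ⟂ v and does no work; only the electric force changes KE.
ΔKE = F_E · d = |q|E d = (3.204×10⁻¹⁹)(7600)(0.0317) ≈ 7.72×10⁻¹⁷ J.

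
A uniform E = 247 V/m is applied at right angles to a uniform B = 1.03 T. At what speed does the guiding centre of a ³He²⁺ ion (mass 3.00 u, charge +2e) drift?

v_d ≈ 240 m/s

In crossed fields the guiding centre drifts at v_d = |E×B|/B² = E/B, independent of charge and mass.
v_d = 247/1.03 = 240 m/s.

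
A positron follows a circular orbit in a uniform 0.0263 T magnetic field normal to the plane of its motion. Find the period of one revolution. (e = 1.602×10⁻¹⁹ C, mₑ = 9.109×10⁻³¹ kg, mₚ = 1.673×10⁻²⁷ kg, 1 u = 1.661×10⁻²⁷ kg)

The cyclotron period depends only on m, q, B: T = 2πm/(|q|B).
T = 2π(9.109×10⁻³¹)/((1.602×10⁻¹⁹)(0.0263)) ≈ 1.36×10⁻⁹ s.

T ≈ 1.36×10⁻⁹ s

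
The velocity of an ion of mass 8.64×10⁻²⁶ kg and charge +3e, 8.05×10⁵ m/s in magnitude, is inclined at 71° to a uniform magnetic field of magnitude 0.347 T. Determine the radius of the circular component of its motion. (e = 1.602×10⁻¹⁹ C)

v⊥ = v sinθ = 8.05×10⁵·sin71° ≈ 7.611×10⁵ m/s.
r = m v⊥/(|q|B) = (8.64×10⁻²⁶)(7.611×10⁵)/((4.806×10⁻¹⁹)(0.347)) ≈ 0.394 m.

r ≈ 0.394 m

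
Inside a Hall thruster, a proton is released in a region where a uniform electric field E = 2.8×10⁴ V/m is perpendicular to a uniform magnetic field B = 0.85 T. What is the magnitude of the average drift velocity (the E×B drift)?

In crossed fields the guiding centre drifts at v_d = |E×B|/B² = E/B, independent of charge and mass.
v_d = 2.8×10⁴/0.85 = 3.3×10⁴ m/s.

v_d ≈ 3.3×10⁴ m/s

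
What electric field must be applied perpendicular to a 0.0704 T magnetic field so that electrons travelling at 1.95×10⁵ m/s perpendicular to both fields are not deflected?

For straight-line motion qE = qvB, so E = vB.
E = 1.95×10⁵ × 0.0704 = 1.37×10⁴ V/m.

E = 1.37×10⁴ V/m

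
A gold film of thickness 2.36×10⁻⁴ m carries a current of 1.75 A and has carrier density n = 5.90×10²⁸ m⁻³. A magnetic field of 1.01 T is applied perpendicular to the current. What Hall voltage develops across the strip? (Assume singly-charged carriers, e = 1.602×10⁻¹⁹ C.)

V_H ≈ 7.92×10⁻⁷ V

V_H = IB/(n e t).
V_H = (1.75)(1.01)/((5.90×10²⁸)(1.602×10⁻¹⁹)(2.36×10⁻⁴)) ≈ 7.92×10⁻⁷ V.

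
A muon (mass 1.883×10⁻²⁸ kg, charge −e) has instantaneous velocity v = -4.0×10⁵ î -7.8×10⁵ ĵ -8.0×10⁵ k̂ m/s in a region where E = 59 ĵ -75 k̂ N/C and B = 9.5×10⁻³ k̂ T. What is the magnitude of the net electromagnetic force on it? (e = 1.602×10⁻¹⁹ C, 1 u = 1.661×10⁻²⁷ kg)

|F| ≈ 1.34×10⁻¹⁵ N

v×B = (-7410, 3800, 0) N/C.
E + v×B = (-7410, 3860, -75.0) N/C.
F = q(E + v×B) = (−1.602×10⁻¹⁹ C)·(-7410, 3860, -75.0) = (1.19×10⁻¹⁵, -6.18×10⁻¹⁶, 1.20×10⁻¹⁷) N.
|F| = 1.34×10⁻¹⁵ N.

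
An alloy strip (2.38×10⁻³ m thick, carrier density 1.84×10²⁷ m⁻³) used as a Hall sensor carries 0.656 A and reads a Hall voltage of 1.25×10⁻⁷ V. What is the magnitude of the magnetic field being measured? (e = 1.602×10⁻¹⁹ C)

From V_H = IB/(n e t), B = V_H n e t / I.
B = (1.25×10⁻⁷)(1.84×10²⁷)(1.602×10⁻¹⁹)(2.38×10⁻³)/0.656 ≈ 0.134 T.

B ≈ 0.134 T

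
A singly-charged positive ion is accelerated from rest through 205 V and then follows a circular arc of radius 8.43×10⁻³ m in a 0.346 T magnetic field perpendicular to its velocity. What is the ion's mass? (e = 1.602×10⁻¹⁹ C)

Combine |q|V = ½mv² and r = mv/(|q|B): eliminate v to get m = qB²r²/(2V).
m = (1.602×10⁻¹⁹)(0.346)²(8.43×10⁻³)²/(2·205) ≈ 3.32×10⁻²⁷ kg.

m ≈ 3.32×10⁻²⁷ kg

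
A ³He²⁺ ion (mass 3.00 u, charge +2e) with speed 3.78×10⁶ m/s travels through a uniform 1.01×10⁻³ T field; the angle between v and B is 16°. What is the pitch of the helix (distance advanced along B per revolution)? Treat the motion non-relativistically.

p ≈ 352 m

v∥ = v cosθ = 3.78×10⁶·cos16° ≈ 3.634×10⁶ m/s.
T = 2πm/(|q|B) = 2π(4.983×10⁻²⁷)/((3.204×10⁻¹⁹)(1.01×10⁻³)) ≈ 9.675×10⁻⁵ s.
pitch = v∥ T = (3.634×10⁶)(9.675×10⁻⁵) ≈ 352 m.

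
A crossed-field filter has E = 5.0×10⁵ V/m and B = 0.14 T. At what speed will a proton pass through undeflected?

Straight-line motion ⇒ electric and magnetic forces cancel, so E = vB.
v = E/B = 5.0×10⁵/0.14 = 3.6×10⁶ m/s.

v = 3.6×10⁶ m/s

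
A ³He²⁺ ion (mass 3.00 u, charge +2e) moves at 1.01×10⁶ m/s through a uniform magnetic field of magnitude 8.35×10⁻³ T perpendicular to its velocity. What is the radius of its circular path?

The magnetic force provides the centripetal force: |q|vB = mv²/r.
r = mv/(|q|B) = (4.983×10⁻²⁷)(1.01×10⁶)/((3.204×10⁻¹⁹)(8.35×10⁻³)) ≈ 1.88 m.

r ≈ 1.88 m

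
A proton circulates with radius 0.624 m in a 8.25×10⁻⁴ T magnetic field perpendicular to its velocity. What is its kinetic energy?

v = |q|Br/m, then KE = ½mv² = (qBr)²/(2m).
v = (1.602×10⁻¹⁹)(8.25×10⁻⁴)(0.624)/1.673×10⁻²⁷ ≈ 4.930×10⁴ m/s.
KE = ½(1.673×10⁻²⁷)(4.930×10⁴)² ≈ 2.03×10⁻¹⁸ J.

KE ≈ 2.03×10⁻¹⁸ J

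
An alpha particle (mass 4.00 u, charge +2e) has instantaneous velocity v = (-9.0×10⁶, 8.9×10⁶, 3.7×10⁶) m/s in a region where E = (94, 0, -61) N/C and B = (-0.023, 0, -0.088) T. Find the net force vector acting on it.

F ≈ (-2.51×10⁻¹³, -2.81×10⁻¹³, 6.56×10⁻¹⁴) N

v×B = (-7.83×10⁵, -8.77×10⁵, 2.05×10⁵) N/C.
E + v×B = (-7.83×10⁵, -8.77×10⁵, 2.05×10⁵) N/C.
F = q(E + v×B) = (3.204×10⁻¹⁹ C)·(-7.83×10⁵, -8.77×10⁵, 2.05×10⁵) = (-2.51×10⁻¹³, -2.81×10⁻¹³, 6.56×10⁻¹⁴) N.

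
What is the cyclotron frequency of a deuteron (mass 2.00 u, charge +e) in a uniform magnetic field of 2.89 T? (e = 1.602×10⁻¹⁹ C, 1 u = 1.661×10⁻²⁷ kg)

f = |q|B/(2πm).
f = (1.602×10⁻¹⁹)(2.89)/(2π·3.322×10⁻²⁷) ≈ 2.22×10⁷ Hz.

f ≈ 2.22×10⁷ Hz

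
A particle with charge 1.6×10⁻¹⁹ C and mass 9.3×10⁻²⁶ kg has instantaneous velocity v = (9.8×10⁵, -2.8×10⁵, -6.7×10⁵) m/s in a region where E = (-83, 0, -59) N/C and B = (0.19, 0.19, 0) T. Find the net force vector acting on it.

F ≈ (2.04×10⁻¹⁴, -2.04×10⁻¹⁴, 3.83×10⁻¹⁴) N

v×B = (1.27×10⁵, -1.27×10⁵, 2.39×10⁵) N/C.
E + v×B = (1.27×10⁵, -1.27×10⁵, 2.39×10⁵) N/C.
F = q(E + v×B) = (1.6×10⁻¹⁹ C)·(1.27×10⁵, -1.27×10⁵, 2.39×10⁵) = (2.04×10⁻¹⁴, -2.04×10⁻¹⁴, 3.83×10⁻¹⁴) N.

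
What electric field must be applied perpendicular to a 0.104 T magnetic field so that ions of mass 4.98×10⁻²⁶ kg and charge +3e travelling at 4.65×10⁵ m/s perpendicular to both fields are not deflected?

E = 4.84×10⁴ V/m

For straight-line motion qE = qvB, so E = vB.
E = 4.65×10⁵ × 0.104 = 4.84×10⁴ V/m.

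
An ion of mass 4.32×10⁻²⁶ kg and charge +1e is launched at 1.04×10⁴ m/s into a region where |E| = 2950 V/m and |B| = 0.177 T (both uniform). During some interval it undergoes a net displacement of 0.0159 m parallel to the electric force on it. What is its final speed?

B does no work; ΔKE = |q|E d.
½mv_f² = ½mv₀² + |q|Ed = ½(4.32×10⁻²⁶)(1.04×10⁴)² + (1.602×10⁻¹⁹)(2950)(0.0159) ≈ 2.336×10⁻¹⁸ J + 7.514×10⁻¹⁸ J ≈ 9.850×10⁻¹⁸ J.
v_f = √(2·9.850×10⁻¹⁸/4.32×10⁻²⁶) ≈ 2.14×10⁴ m/s.

v_f ≈ 2.14×10⁴ m/s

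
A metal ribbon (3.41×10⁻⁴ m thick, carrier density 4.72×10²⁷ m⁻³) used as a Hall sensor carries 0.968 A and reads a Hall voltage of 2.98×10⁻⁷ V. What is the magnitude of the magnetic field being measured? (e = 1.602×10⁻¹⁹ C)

B ≈ 0.0794 T

From V_H = IB/(n e t), B = V_H n e t / I.
B = (2.98×10⁻⁷)(4.72×10²⁷)(1.602×10⁻¹⁹)(3.41×10⁻⁴)/0.968 ≈ 0.0794 T.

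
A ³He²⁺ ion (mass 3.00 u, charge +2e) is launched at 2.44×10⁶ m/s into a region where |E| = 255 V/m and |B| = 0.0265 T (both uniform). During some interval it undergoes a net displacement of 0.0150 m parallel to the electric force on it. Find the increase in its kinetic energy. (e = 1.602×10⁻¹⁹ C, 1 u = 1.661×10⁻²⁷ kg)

The magnetic force is always ⟂ v and does no work; only the electric force changes KE.
ΔKE = F_E · d = |q|E d = (3.204×10⁻¹⁹)(255)(0.0150) ≈ 1.23×10⁻¹⁸ J.

ΔKE ≈ 1.23×10⁻¹⁸ J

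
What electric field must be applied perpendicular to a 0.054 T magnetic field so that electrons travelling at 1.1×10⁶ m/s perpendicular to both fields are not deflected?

For straight-line motion qE = qvB, so E = vB.
E = 1.1×10⁶ × 0.054 = 5.9×10⁴ V/m.

E = 5.9×10⁴ V/m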